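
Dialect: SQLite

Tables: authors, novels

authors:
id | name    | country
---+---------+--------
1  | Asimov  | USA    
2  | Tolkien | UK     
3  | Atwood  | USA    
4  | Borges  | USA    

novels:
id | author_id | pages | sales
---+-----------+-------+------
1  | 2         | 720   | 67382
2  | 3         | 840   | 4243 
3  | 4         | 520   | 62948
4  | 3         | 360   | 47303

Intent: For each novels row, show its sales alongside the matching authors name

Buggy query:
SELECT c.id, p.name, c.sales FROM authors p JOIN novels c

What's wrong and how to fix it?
Bug: JOIN with no ON clause produces a cartesian product; every novels row pairs with every authors row

Fix: Add ON c.author_id = p.id to the JOIN

Corrected query:
SELECT c.id, p.name, c.sales FROM authors p JOIN novels c ON c.author_id = p.id

Result:
id | name    | sales
---+---------+------
1  | Tolkien | 67382
2  | Atwood  | 4243 
3  | Borges  | 62948
4  | Atwood  | 47303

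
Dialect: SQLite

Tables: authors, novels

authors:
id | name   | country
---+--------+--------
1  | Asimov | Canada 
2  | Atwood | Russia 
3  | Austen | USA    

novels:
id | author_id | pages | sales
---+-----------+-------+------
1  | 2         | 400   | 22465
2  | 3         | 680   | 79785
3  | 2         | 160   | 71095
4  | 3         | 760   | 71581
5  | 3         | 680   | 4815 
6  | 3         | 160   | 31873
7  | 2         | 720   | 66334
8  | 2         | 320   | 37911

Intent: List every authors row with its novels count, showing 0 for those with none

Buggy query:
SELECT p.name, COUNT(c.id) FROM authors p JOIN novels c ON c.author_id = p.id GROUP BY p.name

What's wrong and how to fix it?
Bug: An inner join excludes parents with zero children

Fix: Switch to LEFT JOIN to retain unmatched parent rows

Corrected query:
SELECT p.name, COUNT(c.id) FROM authors p LEFT JOIN novels c ON c.author_id = p.id GROUP BY p.name

Result:
name   | COUNT(c.id)
-------+------------
Asimov | 0          
Atwood | 4          
Austen | 4          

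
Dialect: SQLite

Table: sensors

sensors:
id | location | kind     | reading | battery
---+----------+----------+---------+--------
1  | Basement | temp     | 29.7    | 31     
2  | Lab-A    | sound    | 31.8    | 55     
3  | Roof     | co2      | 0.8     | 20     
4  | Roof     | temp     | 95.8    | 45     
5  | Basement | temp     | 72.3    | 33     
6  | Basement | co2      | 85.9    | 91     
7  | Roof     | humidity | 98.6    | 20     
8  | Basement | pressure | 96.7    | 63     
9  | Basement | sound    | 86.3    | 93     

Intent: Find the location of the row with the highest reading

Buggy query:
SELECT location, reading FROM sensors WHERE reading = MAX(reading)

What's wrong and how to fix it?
Bug: WHERE is evaluated per row; an aggregate over the whole table isn't defined there

Fix: Wrap MAX in a scalar subquery so WHERE compares against a single value

Corrected query:
SELECT location, reading FROM sensors WHERE reading = (SELECT MAX(reading) FROM sensors)

Result:
location | reading
---------+--------
Roof     | 98.6   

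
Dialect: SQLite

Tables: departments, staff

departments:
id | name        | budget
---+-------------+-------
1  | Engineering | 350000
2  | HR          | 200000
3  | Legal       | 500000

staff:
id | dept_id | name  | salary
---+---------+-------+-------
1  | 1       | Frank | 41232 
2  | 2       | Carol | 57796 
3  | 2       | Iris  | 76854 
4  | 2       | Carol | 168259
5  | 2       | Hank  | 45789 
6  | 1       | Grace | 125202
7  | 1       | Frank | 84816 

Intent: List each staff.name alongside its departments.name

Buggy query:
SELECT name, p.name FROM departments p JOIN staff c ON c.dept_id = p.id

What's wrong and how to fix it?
Bug: 'name' exists in both joined tables, so the database can't tell which one is meant

Fix: Prefix ambiguous columns with the table alias

Corrected query:
SELECT c.name, p.name FROM departments p JOIN staff c ON c.dept_id = p.id

Result:
name  | name       
------+------------
Frank | Engineering
Carol | HR         
Iris  | HR         
Carol | HR         
Hank  | HR         
Grace | Engineering
Frank | Engineering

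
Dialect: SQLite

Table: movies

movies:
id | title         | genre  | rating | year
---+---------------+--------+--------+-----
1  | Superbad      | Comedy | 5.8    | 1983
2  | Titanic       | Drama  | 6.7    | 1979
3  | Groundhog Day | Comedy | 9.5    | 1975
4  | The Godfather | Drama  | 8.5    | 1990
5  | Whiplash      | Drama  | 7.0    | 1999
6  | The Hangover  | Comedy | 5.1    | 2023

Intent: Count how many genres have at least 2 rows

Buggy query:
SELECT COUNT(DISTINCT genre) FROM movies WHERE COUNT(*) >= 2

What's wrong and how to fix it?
Bug: COUNT(*) cannot appear in WHERE; the per-group count doesn't exist yet

Fix: Use a subquery that GROUPs and filters with HAVING, then count its rows

Corrected query:
SELECT COUNT(*) FROM (SELECT genre FROM movies GROUP BY genre HAVING COUNT(*) >= 2)

Result:
COUNT(*)
--------
2       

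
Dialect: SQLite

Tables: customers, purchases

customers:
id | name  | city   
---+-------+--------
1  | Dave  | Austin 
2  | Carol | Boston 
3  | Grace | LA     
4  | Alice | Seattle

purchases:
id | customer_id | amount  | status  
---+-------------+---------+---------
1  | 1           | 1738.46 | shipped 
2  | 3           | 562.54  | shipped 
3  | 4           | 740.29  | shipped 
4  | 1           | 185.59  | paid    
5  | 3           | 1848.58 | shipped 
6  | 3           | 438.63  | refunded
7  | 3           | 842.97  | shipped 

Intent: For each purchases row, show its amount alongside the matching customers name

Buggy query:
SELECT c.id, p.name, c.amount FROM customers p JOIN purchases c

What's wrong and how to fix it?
Bug: Missing join condition: each purchases row is matched to all customers rows instead of just its own

Fix: Add ON c.customer_id = p.id to the JOIN

Corrected query:
SELECT c.id, p.name, c.amount FROM customers p JOIN purchases c ON c.customer_id = p.id

Result:
id | name  | amount 
---+-------+--------
1  | Dave  | 1738.46
2  | Grace | 562.54 
3  | Alice | 740.29 
4  | Dave  | 185.59 
5  | Grace | 1848.58
6  | Grace | 438.63 
7  | Grace | 842.97 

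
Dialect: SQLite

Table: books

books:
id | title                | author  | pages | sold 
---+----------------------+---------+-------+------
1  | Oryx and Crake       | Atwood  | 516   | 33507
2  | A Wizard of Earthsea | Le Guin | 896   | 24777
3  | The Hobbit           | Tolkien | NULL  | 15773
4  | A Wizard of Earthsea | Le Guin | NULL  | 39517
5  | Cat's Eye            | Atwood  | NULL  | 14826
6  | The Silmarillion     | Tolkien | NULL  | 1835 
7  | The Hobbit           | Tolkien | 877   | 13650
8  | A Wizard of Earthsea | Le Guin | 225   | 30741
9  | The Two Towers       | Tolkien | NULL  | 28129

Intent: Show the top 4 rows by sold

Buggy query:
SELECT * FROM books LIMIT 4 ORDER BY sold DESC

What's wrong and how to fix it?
Bug: ORDER BY cannot follow LIMIT; LIMIT is the final clause

Fix: Swap the clauses: ORDER BY first, then LIMIT

Corrected query:
SELECT * FROM books ORDER BY sold DESC LIMIT 4

Result:
id | title                | author  | pages | sold 
---+----------------------+---------+-------+------
4  | A Wizard of Earthsea | Le Guin | NULL  | 39517
1  | Oryx and Crake       | Atwood  | 516   | 33507
8  | A Wizard of Earthsea | Le Guin | 225   | 30741
9  | The Two Towers       | Tolkien | NULL  | 28129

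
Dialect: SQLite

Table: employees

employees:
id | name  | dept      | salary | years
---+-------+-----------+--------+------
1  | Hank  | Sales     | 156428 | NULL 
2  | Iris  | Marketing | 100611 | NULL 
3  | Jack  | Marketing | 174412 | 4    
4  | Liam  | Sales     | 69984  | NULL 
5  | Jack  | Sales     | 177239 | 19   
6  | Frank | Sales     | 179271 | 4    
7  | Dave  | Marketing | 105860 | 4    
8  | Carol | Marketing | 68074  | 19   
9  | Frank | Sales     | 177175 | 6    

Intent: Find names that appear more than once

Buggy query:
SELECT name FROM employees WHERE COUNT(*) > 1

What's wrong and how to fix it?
Bug: COUNT(*) is an aggregate and cannot be used in WHERE

Fix: Group first, then use HAVING for the count condition

Corrected query:
SELECT name FROM employees GROUP BY name HAVING COUNT(*) > 1

Result:
name 
-----
Frank
Jack 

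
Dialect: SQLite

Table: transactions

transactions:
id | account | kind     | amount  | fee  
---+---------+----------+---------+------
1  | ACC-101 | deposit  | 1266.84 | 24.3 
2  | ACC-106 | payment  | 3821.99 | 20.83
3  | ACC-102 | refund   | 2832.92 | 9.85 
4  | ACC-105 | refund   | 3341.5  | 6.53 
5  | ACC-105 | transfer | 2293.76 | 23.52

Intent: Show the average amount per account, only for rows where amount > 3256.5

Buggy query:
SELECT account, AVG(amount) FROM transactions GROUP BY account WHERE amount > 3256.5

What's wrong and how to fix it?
Bug: Row-level WHERE must come before GROUP BY in the clause order

Fix: Move the WHERE clause before GROUP BY

Corrected query:
SELECT account, AVG(amount) FROM transactions WHERE amount > 3256.5 GROUP BY account

Result:
account | AVG(amount)
--------+------------
ACC-105 | 3341.5     
ACC-106 | 3821.99    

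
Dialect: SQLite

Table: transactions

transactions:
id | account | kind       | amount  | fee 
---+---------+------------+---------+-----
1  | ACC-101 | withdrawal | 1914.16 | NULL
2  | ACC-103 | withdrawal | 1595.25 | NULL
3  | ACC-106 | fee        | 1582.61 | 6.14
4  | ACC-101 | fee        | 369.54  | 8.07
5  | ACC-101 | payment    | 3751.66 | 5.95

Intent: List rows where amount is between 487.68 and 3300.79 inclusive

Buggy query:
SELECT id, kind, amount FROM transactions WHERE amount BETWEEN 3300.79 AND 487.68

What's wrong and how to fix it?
Bug: The bounds are reversed; BETWEEN a AND b requires a <= b to match anything

Fix: Swap the bounds so the smaller value comes first

Corrected query:
SELECT id, kind, amount FROM transactions WHERE amount BETWEEN 487.68 AND 3300.79

Result:
id | kind       | amount 
---+------------+--------
1  | withdrawal | 1914.16
2  | withdrawal | 1595.25
3  | fee        | 1582.61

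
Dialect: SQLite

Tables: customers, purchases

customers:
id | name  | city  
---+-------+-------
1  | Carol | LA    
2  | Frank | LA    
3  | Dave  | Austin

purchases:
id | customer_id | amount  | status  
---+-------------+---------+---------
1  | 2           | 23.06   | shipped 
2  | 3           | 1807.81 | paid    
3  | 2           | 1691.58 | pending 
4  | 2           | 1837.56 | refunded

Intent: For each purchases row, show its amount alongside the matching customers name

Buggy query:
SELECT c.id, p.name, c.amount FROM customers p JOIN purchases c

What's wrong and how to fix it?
Bug: JOIN with no ON clause produces a cartesian product; every purchases row pairs with every customers row

Fix: Add ON c.customer_id = p.id to the JOIN

Corrected query:
SELECT c.id, p.name, c.amount FROM customers p JOIN purchases c ON c.customer_id = p.id

Result:
id | name  | amount 
---+-------+--------
1  | Frank | 23.06  
2  | Dave  | 1807.81
3  | Frank | 1691.58
4  | Frank | 1837.56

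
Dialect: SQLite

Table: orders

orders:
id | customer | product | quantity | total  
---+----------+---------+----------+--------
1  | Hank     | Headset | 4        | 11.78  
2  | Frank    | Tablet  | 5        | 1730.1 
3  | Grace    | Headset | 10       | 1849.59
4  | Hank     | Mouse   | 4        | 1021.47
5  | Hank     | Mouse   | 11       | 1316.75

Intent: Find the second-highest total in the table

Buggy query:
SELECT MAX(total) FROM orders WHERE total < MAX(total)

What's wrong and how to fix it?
Bug: The inner MAX is an aggregate inside WHERE, which is not allowed

Fix: Compute the overall MAX in a subquery, then take MAX of rows below it

Corrected query:
SELECT MAX(total) FROM orders WHERE total < (SELECT MAX(total) FROM orders)

Result:
MAX(total)
----------
1730.1    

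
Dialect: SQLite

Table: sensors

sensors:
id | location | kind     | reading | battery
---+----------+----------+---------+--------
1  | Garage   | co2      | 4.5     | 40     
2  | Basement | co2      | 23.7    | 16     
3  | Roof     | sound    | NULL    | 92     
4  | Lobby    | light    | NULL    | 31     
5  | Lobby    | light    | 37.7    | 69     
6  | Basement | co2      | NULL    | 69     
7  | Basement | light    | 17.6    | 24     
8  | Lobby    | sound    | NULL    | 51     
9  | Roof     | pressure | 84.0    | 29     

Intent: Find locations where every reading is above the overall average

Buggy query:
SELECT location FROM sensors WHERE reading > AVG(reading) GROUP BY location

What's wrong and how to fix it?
Bug: WHERE evaluates per row before aggregation, so AVG() is unavailable

Fix: Compute the overall average in a scalar subquery and compare each group's MIN against it in HAVING

Corrected query:
SELECT location FROM sensors GROUP BY location HAVING MIN(reading) > (SELECT AVG(reading) FROM sensors)

Result:
location
--------
Lobby   
Roof    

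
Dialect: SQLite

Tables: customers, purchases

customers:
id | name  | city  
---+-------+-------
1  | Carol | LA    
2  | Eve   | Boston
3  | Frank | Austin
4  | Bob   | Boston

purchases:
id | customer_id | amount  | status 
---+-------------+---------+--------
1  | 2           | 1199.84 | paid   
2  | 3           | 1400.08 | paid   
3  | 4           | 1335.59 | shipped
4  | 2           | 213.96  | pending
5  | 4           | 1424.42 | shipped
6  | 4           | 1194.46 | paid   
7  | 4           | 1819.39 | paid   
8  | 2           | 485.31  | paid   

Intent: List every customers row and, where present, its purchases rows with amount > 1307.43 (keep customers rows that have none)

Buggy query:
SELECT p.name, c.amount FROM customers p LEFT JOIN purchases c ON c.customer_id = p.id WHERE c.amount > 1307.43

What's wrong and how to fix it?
Bug: Filtering c.amount in WHERE discards the NULL rows produced by LEFT JOIN, turning it into an inner join

Fix: Put 'c.amount > 1307.43' in the JOIN's ON clause instead of WHERE

Corrected query:
SELECT p.name, c.amount FROM customers p LEFT JOIN purchases c ON c.customer_id = p.id AND c.amount > 1307.43

Result:
name  | amount 
------+--------
Carol | NULL   
Eve   | NULL   
Frank | 1400.08
Bob   | 1335.59
Bob   | 1424.42
Bob   | 1819.39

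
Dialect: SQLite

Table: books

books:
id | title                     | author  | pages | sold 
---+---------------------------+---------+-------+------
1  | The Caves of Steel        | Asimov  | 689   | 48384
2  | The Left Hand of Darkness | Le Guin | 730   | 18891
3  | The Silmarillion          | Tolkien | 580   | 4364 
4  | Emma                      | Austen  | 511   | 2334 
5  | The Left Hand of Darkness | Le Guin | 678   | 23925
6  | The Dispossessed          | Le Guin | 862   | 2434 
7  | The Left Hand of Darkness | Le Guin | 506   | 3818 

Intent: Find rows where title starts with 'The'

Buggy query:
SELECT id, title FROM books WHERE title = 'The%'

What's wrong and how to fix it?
Bug: Wildcards only work with LIKE; '=' treats '%' as a literal character

Fix: Replace '=' with LIKE so 'The%' is treated as a pattern

Corrected query:
SELECT id, title FROM books WHERE title LIKE 'The%'

Result:
id | title                    
---+--------------------------
1  | The Caves of Steel       
2  | The Left Hand of Darkness
3  | The Silmarillion         
5  | The Left Hand of Darkness
6  | The Dispossessed         
7  | The Left Hand of Darkness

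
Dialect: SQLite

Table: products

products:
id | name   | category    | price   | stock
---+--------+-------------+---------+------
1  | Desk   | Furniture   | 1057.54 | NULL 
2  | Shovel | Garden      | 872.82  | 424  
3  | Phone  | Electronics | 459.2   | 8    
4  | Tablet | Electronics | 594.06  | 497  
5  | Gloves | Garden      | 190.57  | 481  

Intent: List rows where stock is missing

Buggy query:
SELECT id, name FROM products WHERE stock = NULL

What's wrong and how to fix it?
Bug: '= NULL' is always unknown in SQL three-valued logic, so no rows match

Fix: Use IS NULL to test for NULL

Corrected query:
SELECT id, name FROM products WHERE stock IS NULL

Result:
id | name
---+-----
1  | Desk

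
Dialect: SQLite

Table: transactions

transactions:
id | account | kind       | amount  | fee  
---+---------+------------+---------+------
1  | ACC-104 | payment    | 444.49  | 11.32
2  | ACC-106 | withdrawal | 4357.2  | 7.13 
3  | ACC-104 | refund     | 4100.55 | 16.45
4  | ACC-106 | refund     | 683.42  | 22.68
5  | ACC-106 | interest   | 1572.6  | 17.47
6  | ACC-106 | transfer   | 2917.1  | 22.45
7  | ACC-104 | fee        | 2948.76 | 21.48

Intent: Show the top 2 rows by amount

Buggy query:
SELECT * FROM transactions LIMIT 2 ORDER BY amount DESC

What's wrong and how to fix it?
Bug: LIMIT must come after ORDER BY

Fix: Sort with ORDER BY, then apply LIMIT

Corrected query:
SELECT * FROM transactions ORDER BY amount DESC LIMIT 2

Result:
id | account | kind       | amount  | fee  
---+---------+------------+---------+------
2  | ACC-106 | withdrawal | 4357.2  | 7.13 
3  | ACC-104 | refund     | 4100.55 | 16.45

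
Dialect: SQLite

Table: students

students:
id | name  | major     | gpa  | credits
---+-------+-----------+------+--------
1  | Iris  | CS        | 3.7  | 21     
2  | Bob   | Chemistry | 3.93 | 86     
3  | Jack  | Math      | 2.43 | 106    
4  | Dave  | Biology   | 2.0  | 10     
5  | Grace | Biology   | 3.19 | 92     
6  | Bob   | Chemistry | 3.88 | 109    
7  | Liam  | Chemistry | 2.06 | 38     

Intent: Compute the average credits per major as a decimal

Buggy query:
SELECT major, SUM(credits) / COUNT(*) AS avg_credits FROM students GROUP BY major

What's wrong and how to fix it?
Bug: Both operands are integers, so '/' performs integer division and truncates

Fix: Cast one side to REAL so the division keeps the fractional part

Corrected query:
SELECT major, SUM(credits) * 1.0 / COUNT(*) AS avg_credits FROM students GROUP BY major

Result:
major     | avg_credits
----------+------------
Biology   | 51         
CS        | 21         
Chemistry | 77.666667  
Math      | 106        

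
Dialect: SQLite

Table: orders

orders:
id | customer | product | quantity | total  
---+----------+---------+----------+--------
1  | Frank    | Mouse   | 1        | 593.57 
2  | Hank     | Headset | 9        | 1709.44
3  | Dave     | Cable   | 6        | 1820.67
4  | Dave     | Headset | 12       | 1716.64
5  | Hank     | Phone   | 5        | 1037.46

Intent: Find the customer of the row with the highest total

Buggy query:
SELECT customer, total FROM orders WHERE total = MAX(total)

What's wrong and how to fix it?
Bug: WHERE is evaluated per row; an aggregate over the whole table isn't defined there

Fix: Wrap MAX in a scalar subquery so WHERE compares against a single value

Corrected query:
SELECT customer, total FROM orders WHERE total = (SELECT MAX(total) FROM orders)

Result:
customer | total  
---------+--------
Dave     | 1820.67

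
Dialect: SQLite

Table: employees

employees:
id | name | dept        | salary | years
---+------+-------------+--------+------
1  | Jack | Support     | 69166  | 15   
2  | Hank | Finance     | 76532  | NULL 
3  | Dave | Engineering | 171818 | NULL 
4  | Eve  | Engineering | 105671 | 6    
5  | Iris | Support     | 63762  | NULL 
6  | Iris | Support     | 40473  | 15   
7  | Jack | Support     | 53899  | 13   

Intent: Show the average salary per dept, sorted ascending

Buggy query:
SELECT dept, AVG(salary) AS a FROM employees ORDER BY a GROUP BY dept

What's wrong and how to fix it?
Bug: GROUP BY must precede ORDER BY

Fix: Move ORDER BY to the end, after GROUP BY

Corrected query:
SELECT dept, AVG(salary) AS a FROM employees GROUP BY dept ORDER BY a

Result:
dept        | a       
------------+---------
Support     | 56825   
Finance     | 76532   
Engineering | 138744.5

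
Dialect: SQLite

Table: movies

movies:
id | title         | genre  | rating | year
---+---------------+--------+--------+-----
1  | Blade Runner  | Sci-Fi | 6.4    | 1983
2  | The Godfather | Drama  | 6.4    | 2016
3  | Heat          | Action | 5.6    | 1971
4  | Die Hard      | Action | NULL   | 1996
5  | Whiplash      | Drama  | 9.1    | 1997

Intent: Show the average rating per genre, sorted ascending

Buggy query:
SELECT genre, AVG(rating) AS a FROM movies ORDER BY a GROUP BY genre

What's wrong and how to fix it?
Bug: ORDER BY appears before GROUP BY; SQL clause order requires GROUP BY first

Fix: Reorder: SELECT … FROM … GROUP BY … ORDER BY …

Corrected query:
SELECT genre, AVG(rating) AS a FROM movies GROUP BY genre ORDER BY a

Result:
genre  | a   
-------+-----
Action | 5.6 
Sci-Fi | 6.4 
Drama  | 7.75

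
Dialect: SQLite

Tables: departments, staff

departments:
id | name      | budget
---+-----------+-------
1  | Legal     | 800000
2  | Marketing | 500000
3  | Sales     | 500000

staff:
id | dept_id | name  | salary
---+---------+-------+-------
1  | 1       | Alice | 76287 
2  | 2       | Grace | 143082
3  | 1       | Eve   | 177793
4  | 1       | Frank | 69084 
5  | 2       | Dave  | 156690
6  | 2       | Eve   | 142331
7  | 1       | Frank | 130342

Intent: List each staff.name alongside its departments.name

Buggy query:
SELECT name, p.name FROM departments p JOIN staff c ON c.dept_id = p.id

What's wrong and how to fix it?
Bug: 'name' exists in both joined tables, so the database can't tell which one is meant

Fix: Qualify the column with its table alias (c.name)

Corrected query:
SELECT c.name, p.name FROM departments p JOIN staff c ON c.dept_id = p.id

Result:
name  | name     
------+----------
Alice | Legal    
Grace | Marketing
Eve   | Legal    
Frank | Legal    
Dave  | Marketing
Eve   | Marketing
Frank | Legal    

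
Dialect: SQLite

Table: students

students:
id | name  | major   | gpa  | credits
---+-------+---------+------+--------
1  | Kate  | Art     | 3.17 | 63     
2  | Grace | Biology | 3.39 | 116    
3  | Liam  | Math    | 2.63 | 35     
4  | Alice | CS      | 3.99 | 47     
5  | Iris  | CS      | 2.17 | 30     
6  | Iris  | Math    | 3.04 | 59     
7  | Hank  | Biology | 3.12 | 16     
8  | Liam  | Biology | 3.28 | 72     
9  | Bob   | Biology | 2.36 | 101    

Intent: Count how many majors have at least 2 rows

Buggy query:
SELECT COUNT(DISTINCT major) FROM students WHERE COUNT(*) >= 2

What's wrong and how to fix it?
Bug: COUNT(*) cannot appear in WHERE; the per-group count doesn't exist yet

Fix: Use a subquery that GROUPs and filters with HAVING, then count its rows

Corrected query:
SELECT COUNT(*) FROM (SELECT major FROM students GROUP BY major HAVING COUNT(*) >= 2)

Result:
COUNT(*)
--------
3       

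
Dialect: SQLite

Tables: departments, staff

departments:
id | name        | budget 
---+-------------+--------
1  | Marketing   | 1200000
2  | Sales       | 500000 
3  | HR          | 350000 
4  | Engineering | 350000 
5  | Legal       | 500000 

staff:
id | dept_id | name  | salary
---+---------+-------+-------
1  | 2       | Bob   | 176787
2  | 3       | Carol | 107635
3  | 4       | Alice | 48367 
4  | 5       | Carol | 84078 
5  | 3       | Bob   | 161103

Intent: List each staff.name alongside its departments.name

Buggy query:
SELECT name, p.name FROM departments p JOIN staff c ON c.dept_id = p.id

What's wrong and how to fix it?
Bug: Both tables have a 'name' column; the unqualified reference is ambiguous

Fix: Prefix ambiguous columns with the table alias

Corrected query:
SELECT c.name, p.name FROM departments p JOIN staff c ON c.dept_id = p.id

Result:
name  | name       
------+------------
Bob   | Sales      
Carol | HR         
Alice | Engineering
Carol | Legal      
Bob   | HR         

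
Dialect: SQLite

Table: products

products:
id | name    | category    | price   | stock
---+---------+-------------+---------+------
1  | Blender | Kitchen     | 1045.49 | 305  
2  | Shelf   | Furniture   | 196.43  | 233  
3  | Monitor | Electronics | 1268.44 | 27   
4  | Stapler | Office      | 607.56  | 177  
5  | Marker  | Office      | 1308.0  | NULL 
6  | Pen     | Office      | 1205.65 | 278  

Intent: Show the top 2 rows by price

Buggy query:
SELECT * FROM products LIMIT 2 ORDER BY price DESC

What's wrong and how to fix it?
Bug: ORDER BY cannot follow LIMIT; LIMIT is the final clause

Fix: Swap the clauses: ORDER BY first, then LIMIT

Corrected query:
SELECT * FROM products ORDER BY price DESC LIMIT 2

Result:
id | name    | category    | price   | stock
---+---------+-------------+---------+------
5  | Marker  | Office      | 1308    | NULL 
3  | Monitor | Electronics | 1268.44 | 27   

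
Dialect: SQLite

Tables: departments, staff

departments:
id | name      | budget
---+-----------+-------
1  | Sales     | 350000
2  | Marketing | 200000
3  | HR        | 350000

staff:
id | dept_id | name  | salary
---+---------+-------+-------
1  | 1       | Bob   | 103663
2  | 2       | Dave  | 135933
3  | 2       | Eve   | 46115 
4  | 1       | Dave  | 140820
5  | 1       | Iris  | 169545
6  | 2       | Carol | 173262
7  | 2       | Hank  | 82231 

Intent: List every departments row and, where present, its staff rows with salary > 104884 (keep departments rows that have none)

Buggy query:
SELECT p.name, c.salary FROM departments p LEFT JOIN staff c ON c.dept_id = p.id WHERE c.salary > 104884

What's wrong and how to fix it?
Bug: Filtering c.salary in WHERE discards the NULL rows produced by LEFT JOIN, turning it into an inner join

Fix: Move the right-table condition into the ON clause so unmatched parents are kept

Corrected query:
SELECT p.name, c.salary FROM departments p LEFT JOIN staff c ON c.dept_id = p.id AND c.salary > 104884

Result:
name      | salary
----------+-------
Sales     | 140820
Sales     | 169545
Marketing | 135933
Marketing | 173262
HR        | NULL  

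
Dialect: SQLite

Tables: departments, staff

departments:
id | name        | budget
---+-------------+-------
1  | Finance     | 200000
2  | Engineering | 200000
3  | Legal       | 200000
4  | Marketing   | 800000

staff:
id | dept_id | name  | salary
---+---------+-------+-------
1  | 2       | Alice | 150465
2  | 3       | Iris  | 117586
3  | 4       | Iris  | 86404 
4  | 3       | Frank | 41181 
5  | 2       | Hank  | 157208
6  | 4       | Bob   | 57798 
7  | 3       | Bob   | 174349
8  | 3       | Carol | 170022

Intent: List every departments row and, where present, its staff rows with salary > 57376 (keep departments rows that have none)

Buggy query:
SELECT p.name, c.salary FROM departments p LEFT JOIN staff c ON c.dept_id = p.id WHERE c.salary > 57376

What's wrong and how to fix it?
Bug: A WHERE condition on the right-hand table after LEFT JOIN drops unmatched parents

Fix: Move the right-table condition into the ON clause so unmatched parents are kept

Corrected query:
SELECT p.name, c.salary FROM departments p LEFT JOIN staff c ON c.dept_id = p.id AND c.salary > 57376

Result:
name        | salary
------------+-------
Finance     | NULL  
Engineering | 150465
Engineering | 157208
Legal       | 117586
Legal       | 170022
Legal       | 174349
Marketing   | 57798 
Marketing   | 86404 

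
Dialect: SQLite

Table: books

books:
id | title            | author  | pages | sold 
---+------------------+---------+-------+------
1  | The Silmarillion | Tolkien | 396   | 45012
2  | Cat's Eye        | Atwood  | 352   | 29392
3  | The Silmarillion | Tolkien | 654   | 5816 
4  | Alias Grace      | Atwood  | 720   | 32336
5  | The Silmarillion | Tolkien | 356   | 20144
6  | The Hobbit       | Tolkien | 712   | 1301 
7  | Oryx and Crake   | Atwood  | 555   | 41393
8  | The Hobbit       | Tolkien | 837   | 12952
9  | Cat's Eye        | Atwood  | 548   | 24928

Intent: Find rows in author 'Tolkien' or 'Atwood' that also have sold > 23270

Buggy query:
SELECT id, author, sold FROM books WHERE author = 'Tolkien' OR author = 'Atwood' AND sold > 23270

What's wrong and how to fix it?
Bug: Without parentheses, AND is evaluated before OR, so the sold filter only applies to the 'Atwood' branch

Fix: Add parentheses around the OR so the AND applies to both alternatives

Corrected query:
SELECT id, author, sold FROM books WHERE (author = 'Tolkien' OR author = 'Atwood') AND sold > 23270

Result:
id | author  | sold 
---+---------+------
1  | Tolkien | 45012
2  | Atwood  | 29392
4  | Atwood  | 32336
7  | Atwood  | 41393
9  | Atwood  | 24928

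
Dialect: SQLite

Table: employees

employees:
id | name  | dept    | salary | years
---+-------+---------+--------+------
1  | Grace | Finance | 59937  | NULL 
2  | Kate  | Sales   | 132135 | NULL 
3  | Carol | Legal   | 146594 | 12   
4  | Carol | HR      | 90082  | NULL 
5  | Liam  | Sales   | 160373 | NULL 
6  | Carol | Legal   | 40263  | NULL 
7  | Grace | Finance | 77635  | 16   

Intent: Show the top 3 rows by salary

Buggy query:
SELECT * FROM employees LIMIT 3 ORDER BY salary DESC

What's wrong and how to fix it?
Bug: LIMIT must come after ORDER BY

Fix: Swap the clauses: ORDER BY first, then LIMIT

Corrected query:
SELECT * FROM employees ORDER BY salary DESC LIMIT 3

Result:
id | name  | dept  | salary | years
---+-------+-------+--------+------
5  | Liam  | Sales | 160373 | NULL 
3  | Carol | Legal | 146594 | 12   
2  | Kate  | Sales | 132135 | NULL 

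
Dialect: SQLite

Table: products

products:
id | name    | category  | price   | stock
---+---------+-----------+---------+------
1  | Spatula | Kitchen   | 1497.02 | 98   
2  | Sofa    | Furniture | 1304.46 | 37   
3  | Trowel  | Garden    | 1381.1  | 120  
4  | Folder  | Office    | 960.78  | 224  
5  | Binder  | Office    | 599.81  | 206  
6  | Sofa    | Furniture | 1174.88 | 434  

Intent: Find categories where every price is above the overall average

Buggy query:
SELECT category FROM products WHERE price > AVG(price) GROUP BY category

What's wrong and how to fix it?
Bug: AVG() is an aggregate; it can't sit directly in WHERE

Fix: Use a subquery for AVG and a HAVING MIN(...) filter so the condition holds for every row in the group

Corrected query:
SELECT category FROM products GROUP BY category HAVING MIN(price) > (SELECT AVG(price) FROM products)

Result:
category 
---------
Furniture
Garden   
Kitchen  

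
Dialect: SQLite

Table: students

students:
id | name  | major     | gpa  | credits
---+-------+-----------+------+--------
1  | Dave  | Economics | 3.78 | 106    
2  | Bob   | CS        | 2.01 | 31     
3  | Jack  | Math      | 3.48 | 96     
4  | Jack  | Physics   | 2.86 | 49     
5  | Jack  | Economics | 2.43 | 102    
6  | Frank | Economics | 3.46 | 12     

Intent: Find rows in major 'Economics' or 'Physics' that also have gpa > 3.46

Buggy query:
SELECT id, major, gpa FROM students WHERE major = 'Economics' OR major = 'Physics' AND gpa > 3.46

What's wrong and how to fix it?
Bug: AND binds tighter than OR, so this parses as major = 'Economics' OR (major = 'Physics' AND gpa > 3.46)

Fix: Add parentheses around the OR so the AND applies to both alternatives

Corrected query:
SELECT id, major, gpa FROM students WHERE (major = 'Economics' OR major = 'Physics') AND gpa > 3.46

Result:
id | major     | gpa 
---+-----------+-----
1  | Economics | 3.78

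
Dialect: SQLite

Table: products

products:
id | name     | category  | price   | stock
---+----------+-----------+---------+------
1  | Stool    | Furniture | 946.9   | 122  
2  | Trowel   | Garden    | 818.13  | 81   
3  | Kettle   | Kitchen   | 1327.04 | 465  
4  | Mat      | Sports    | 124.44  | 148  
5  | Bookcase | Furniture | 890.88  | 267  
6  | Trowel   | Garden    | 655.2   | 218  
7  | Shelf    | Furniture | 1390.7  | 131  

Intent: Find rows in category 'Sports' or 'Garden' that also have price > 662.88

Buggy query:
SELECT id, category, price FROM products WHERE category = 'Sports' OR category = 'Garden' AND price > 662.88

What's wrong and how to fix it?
Bug: AND binds tighter than OR, so this parses as category = 'Sports' OR (category = 'Garden' AND price > 662.88)

Fix: Add parentheses around the OR so the AND applies to both alternatives

Corrected query:
SELECT id, category, price FROM products WHERE (category = 'Sports' OR category = 'Garden') AND price > 662.88

Result:
id | category | price 
---+----------+-------
2  | Garden   | 818.13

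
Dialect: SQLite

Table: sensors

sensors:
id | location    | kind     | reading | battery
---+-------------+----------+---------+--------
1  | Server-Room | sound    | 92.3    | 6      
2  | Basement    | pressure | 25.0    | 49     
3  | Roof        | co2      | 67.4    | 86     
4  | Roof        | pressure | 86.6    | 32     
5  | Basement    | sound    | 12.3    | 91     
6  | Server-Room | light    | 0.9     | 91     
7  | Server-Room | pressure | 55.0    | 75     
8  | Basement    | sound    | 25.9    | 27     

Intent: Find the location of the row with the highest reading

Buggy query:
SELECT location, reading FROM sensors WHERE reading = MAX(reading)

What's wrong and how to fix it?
Bug: MAX(reading) is an aggregate and cannot be used directly in WHERE

Fix: Wrap MAX in a scalar subquery so WHERE compares against a single value

Corrected query:
SELECT location, reading FROM sensors WHERE reading = (SELECT MAX(reading) FROM sensors)

Result:
location    | reading
------------+--------
Server-Room | 92.3   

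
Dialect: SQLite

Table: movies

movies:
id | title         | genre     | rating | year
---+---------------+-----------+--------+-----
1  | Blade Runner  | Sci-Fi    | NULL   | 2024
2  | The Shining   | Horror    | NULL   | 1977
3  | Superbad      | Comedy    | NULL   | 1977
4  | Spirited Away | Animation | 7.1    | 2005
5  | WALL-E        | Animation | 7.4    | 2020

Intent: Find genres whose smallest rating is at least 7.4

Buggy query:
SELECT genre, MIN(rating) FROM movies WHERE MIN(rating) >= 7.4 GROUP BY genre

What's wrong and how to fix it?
Bug: Aggregates like MIN are computed per group after WHERE runs

Fix: Use HAVING for the per-group MIN condition

Corrected query:
SELECT genre, MIN(rating) FROM movies GROUP BY genre HAVING MIN(rating) >= 7.4

Result:
(no rows)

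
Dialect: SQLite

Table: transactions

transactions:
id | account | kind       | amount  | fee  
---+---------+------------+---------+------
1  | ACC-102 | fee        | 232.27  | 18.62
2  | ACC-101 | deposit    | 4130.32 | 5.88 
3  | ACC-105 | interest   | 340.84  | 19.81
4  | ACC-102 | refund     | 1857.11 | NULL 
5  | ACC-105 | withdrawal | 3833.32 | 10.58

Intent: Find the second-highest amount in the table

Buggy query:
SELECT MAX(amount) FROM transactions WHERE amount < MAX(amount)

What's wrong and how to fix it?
Bug: MAX(amount) on the right of the comparison is an aggregate-in-WHERE error

Fix: Compute the overall MAX in a subquery, then take MAX of rows below it

Corrected query:
SELECT MAX(amount) FROM transactions WHERE amount < (SELECT MAX(amount) FROM transactions)

Result:
MAX(amount)
-----------
3833.32    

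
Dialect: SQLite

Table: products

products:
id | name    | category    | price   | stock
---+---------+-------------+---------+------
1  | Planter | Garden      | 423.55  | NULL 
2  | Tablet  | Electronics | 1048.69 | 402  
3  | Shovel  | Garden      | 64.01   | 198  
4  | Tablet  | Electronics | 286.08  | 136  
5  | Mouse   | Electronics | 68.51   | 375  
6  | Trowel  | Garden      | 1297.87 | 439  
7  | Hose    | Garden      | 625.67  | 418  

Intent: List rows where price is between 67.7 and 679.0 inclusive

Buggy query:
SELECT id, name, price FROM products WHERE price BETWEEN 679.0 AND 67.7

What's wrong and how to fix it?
Bug: The bounds are reversed; BETWEEN a AND b requires a <= b to match anything

Fix: Swap the bounds so the smaller value comes first

Corrected query:
SELECT id, name, price FROM products WHERE price BETWEEN 67.7 AND 679.0

Result:
id | name    | price 
---+---------+-------
1  | Planter | 423.55
4  | Tablet  | 286.08
5  | Mouse   | 68.51 
7  | Hose    | 625.67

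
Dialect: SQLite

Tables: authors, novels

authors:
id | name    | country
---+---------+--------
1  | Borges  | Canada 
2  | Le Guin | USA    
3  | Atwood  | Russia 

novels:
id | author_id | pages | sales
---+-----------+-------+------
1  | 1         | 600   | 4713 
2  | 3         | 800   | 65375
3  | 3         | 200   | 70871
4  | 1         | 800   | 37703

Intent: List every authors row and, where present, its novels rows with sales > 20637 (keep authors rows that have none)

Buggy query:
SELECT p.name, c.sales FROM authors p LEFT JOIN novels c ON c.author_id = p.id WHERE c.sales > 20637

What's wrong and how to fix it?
Bug: Filtering c.sales in WHERE discards the NULL rows produced by LEFT JOIN, turning it into an inner join

Fix: Put 'c.sales > 20637' in the JOIN's ON clause instead of WHERE

Corrected query:
SELECT p.name, c.sales FROM authors p LEFT JOIN novels c ON c.author_id = p.id AND c.sales > 20637

Result:
name    | sales
--------+------
Borges  | 37703
Le Guin | NULL 
Atwood  | 65375
Atwood  | 70871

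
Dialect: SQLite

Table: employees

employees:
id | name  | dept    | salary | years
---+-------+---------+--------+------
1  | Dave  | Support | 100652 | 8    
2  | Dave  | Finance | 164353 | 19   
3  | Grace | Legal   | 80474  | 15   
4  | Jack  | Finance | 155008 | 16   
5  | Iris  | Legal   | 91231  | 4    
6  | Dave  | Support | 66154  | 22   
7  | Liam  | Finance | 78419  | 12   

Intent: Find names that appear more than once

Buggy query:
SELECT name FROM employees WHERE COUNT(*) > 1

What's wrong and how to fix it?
Bug: COUNT(*) is an aggregate and cannot be used in WHERE

Fix: Group first, then use HAVING for the count condition

Corrected query:
SELECT name FROM employees GROUP BY name HAVING COUNT(*) > 1

Result:
name
----
Dave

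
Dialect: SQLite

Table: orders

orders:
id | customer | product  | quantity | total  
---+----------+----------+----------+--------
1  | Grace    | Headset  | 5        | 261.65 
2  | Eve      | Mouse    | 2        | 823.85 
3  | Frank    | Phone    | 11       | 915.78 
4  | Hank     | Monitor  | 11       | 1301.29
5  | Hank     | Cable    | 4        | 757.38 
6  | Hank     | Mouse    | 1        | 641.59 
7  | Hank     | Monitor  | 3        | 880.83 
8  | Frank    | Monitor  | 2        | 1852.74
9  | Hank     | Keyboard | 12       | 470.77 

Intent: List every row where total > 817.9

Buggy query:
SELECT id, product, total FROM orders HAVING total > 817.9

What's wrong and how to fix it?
Bug: HAVING filters the output of aggregation, but this query has no GROUP BY and no aggregate functions, so SQLite rejects it (HAVING clause on a non-aggregate query); the condition here is per row

Fix: Use WHERE for row-level filtering

Corrected query:
SELECT id, product, total FROM orders WHERE total > 817.9

Result:
id | product | total  
---+---------+--------
2  | Mouse   | 823.85 
3  | Phone   | 915.78 
4  | Monitor | 1301.29
7  | Monitor | 880.83 
8  | Monitor | 1852.74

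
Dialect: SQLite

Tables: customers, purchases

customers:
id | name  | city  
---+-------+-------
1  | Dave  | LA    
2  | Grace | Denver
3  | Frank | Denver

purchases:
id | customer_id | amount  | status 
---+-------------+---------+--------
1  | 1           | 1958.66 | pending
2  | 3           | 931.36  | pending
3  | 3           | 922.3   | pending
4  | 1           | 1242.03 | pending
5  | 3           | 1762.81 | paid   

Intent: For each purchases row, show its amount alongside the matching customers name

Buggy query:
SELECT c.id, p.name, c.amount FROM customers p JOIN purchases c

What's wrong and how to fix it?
Bug: JOIN with no ON clause produces a cartesian product; every purchases row pairs with every customers row

Fix: Add ON c.customer_id = p.id to the JOIN

Corrected query:
SELECT c.id, p.name, c.amount FROM customers p JOIN purchases c ON c.customer_id = p.id

Result:
id | name  | amount 
---+-------+--------
1  | Dave  | 1958.66
2  | Frank | 931.36 
3  | Frank | 922.3  
4  | Dave  | 1242.03
5  | Frank | 1762.81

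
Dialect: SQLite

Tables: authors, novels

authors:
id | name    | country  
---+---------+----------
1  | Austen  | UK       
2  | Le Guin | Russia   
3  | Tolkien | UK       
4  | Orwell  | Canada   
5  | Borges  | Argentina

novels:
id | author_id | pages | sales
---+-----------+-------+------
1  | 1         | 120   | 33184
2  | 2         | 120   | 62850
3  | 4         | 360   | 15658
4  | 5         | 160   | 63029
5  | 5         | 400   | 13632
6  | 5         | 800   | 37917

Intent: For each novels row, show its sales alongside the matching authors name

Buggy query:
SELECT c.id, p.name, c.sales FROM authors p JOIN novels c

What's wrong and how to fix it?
Bug: Missing join condition: each novels row is matched to all authors rows instead of just its own

Fix: Add ON c.author_id = p.id to the JOIN

Corrected query:
SELECT c.id, p.name, c.sales FROM authors p JOIN novels c ON c.author_id = p.id

Result:
id | name    | sales
---+---------+------
1  | Austen  | 33184
2  | Le Guin | 62850
3  | Orwell  | 15658
4  | Borges  | 63029
5  | Borges  | 13632
6  | Borges  | 37917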